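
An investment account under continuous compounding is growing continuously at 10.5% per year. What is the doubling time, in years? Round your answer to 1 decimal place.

doubling time ≈ 6.6 years

doubling time = ln(2) / |r| = 0.69315 / 0.105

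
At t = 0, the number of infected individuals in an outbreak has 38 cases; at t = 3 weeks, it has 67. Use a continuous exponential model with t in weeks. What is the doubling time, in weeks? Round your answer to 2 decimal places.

doubling time ≈ 3.67 weeks

r = ln(67/38) / 3 = ln(1.76316) / 3 ≈ 0.189035 per week
doubling time = ln 2 / |r| = 0.69315 / 0.189035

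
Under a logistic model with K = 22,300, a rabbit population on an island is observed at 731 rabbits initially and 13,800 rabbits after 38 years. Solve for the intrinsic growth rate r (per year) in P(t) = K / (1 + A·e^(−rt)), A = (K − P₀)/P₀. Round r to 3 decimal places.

r ≈ 0.102 per year

A = (22300 − 731)/731 = 29.50616
13800 = 22300/(1 + 29.50616·e^(−r·38)) → e^(−38r) = (1.61594 − 1)/29.50616 = 0.020875
r = −ln(0.020875)/38 = 3.8692/38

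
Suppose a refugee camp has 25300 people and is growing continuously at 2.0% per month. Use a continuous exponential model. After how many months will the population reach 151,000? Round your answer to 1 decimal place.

t ≈ 89.3 months

151000 = 25300 · e^(0.02·t)
t = ln(151000/25300) / 0.02 = ln(5.96838) / 0.02 = 1.78648 / 0.02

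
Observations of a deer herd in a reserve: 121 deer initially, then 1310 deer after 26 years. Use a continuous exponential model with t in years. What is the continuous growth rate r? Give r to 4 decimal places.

1310 = 121 · e^(r·26)
e^(26r) = 1310/121 = 10.82645
r = ln(10.82645) / 26 = 2.38199 / 26

r ≈ 0.0916 per year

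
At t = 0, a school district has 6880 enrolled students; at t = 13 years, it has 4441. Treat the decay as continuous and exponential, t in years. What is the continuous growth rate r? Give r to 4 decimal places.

r ≈ -0.0337 per year

4441 = 6880 · e^(r·13)
e^(13r) = 4441/6880 = 0.64549
r = ln(0.64549) / 13 = -0.43774 / 13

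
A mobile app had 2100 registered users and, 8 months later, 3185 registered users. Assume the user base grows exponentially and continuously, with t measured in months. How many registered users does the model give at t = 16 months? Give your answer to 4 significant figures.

r = ln(3185/2100) / 8 ≈ 0.052064 per month
P(16) = 2100 · e^(0.052064·16) = 2100 · 2.30028 ≈ 4830.58

≈ 4,831 registered users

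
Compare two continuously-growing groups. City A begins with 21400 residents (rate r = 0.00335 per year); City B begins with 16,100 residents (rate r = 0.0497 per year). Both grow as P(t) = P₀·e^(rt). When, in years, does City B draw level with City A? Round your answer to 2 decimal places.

21400·e^(0.00335t) = 16100·e^(0.0497t)
21400/16100 = e^((0.0497 − 0.00335)t) → ln(1.32919) = 0.04635·t
t = 0.28457 / 0.04635

t ≈ 6.14 years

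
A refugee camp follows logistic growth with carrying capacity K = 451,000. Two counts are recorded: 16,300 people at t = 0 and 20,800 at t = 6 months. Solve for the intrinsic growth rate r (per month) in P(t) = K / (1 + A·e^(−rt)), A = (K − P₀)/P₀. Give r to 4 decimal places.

r ≈ 0.0424 per month

A = (451000 − 16300)/16300 = 26.66871
20800 = 451000/(1 + 26.66871·e^(−r·6)) → e^(−6r) = (21.68269 − 1)/26.66871 = 0.775541
r = −ln(0.775541)/6 = 0.25419/6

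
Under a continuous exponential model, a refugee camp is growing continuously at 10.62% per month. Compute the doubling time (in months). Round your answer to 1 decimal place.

doubling time = ln(2) / |r| = 0.69315 / 0.1062

doubling time ≈ 6.5 months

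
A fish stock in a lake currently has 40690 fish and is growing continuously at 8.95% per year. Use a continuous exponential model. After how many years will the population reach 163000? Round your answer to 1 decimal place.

t ≈ 15.5 years

163000 = 40690 · e^(0.0895·t)
t = ln(163000/40690) / 0.0895 = ln(4.0059) / 0.0895 = 1.38777 / 0.0895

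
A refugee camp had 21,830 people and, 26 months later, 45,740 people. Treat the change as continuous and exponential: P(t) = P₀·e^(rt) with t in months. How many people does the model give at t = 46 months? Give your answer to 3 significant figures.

r = ln(45740/21830) / 26 ≈ 0.02845 per month
P(46) = 21830 · e^(0.02845·46) = 21830 · 3.70128 ≈ 80798.95

≈ 80,800 people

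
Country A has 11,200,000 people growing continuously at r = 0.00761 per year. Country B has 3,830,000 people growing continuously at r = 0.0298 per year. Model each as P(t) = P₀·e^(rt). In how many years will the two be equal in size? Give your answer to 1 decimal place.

11200000·e^(0.00761t) = 3830000·e^(0.0298t)
11200000/3830000 = e^((0.0298 − 0.00761)t) → ln(2.92428) = 0.02219·t
t = 1.07305 / 0.02219

t ≈ 48.4 years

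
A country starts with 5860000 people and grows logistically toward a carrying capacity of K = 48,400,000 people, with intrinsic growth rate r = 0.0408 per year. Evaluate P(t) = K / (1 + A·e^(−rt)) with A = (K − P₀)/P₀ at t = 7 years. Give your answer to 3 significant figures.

≈ 7,500,000 people

A = (48400000 − 5860000)/5860000 = 7.25939
P(7) = 48400000 / (1 + 7.25939·e^(−0.0408·7)) = 48400000 / (1 + 7.25939·0.751563)
= 48400000 / 6.45589 ≈ 7497033.35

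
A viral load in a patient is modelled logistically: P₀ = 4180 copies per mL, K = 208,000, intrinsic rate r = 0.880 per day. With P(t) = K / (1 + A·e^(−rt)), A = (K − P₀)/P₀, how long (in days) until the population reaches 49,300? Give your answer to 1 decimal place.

t ≈ 3.1 days

A = (208000 − 4180)/4180 = 48.76077
49300 = 208000/(1 + 48.76077·e^(−0.88t)) → 1 + 48.76077·e^(−0.88t) = 4.21907
e^(−0.88t) = 0.066018 → t = ln(15.14748)/0.88 = 2.71783/0.88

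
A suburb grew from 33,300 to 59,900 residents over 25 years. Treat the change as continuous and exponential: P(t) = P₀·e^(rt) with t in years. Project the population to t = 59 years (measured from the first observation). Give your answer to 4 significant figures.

r = ln(59900/33300) / 25 ≈ 0.023485 per year
P(59) = 33300 · e^(0.023485·59) = 33300 · 3.99723 ≈ 133107.69

≈ 133,100 residents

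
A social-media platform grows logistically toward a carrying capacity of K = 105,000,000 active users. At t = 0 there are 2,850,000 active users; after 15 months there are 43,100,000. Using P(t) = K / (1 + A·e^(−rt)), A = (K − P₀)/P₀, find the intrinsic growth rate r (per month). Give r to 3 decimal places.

r ≈ 0.214 per month

A = (105000000 − 2850000)/2850000 = 35.84211
43100000 = 105000000/(1 + 35.84211·e^(−r·15)) → e^(−15r) = (2.43619 − 1)/35.84211 = 0.04007
r = −ln(0.04007)/15 = 3.21713/15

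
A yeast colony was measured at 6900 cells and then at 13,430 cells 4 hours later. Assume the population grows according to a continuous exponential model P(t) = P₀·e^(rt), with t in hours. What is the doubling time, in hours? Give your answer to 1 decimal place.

r = ln(13430/6900) / 4 = ln(1.94638) / 4 ≈ 0.166492 per hour
doubling time = ln 2 / |r| = 0.69315 / 0.166492

doubling time ≈ 4.2 hours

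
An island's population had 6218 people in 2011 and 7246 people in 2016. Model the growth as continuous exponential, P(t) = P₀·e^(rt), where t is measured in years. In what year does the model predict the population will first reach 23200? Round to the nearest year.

year 2054

r = ln(7246/6218) / 5 = 0.153/5 ≈ 0.0306 per year
t = ln(23200/6218) / r = 1.3167/0.0306 ≈ 43.03 years after 2011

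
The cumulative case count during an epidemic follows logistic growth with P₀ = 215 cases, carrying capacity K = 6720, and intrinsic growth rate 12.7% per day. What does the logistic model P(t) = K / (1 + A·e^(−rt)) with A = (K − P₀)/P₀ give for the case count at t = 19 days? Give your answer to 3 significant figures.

A = (6720 − 215)/215 = 30.25581
P(19) = 6720 / (1 + 30.25581·e^(−0.127·19)) = 6720 / (1 + 30.25581·0.089546)
= 6720 / 3.70929 ≈ 1811.67

≈ 1,810 cases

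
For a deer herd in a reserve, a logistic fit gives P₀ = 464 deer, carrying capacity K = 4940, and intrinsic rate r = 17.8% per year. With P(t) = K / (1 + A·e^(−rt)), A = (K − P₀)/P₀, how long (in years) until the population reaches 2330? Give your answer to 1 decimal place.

A = (4940 − 464)/464 = 9.64655
2330 = 4940/(1 + 9.64655·e^(−0.178t)) → 1 + 9.64655·e^(−0.178t) = 2.12017
e^(−0.178t) = 0.116121 → t = ln(8.61167)/0.178 = 2.15312/0.178

t ≈ 12.1 years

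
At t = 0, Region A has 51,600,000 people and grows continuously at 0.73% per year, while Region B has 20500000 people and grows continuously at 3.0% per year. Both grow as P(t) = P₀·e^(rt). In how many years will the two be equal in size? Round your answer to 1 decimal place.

t ≈ 40.7 years

51600000·e^(0.0073t) = 20500000·e^(0.03t)
51600000/20500000 = e^((0.03 − 0.0073)t) → ln(2.51707) = 0.0227·t
t = 0.9231 / 0.0227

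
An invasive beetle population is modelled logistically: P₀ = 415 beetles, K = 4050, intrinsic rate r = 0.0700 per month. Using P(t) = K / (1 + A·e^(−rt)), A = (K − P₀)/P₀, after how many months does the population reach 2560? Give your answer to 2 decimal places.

A = (4050 − 415)/415 = 8.75904
2560 = 4050/(1 + 8.75904·e^(−0.07t)) → 1 + 8.75904·e^(−0.07t) = 1.58203
e^(−0.07t) = 0.066449 → t = ln(15.04908)/0.07 = 2.71132/0.07

t ≈ 38.73 months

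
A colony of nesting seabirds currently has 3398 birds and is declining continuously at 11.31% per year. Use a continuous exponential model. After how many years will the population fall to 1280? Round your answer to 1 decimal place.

t ≈ 8.6 years

1280 = 3398 · e^(-0.1131·t)
t = ln(1280/3398) / -0.1131 = ln(0.37669) / -0.1131 = -0.97633 / -0.1131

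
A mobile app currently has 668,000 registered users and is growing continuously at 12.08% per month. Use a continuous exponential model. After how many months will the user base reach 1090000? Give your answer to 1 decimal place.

1090000 = 668000 · e^(0.1208·t)
t = ln(1090000/668000) / 0.1208 = ln(1.63174) / 0.1208 = 0.48964 / 0.1208

t ≈ 4.1 months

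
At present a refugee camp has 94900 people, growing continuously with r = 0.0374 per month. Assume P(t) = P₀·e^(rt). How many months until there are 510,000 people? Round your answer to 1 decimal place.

510000 = 94900 · e^(0.0374·t)
t = ln(510000/94900) / 0.0374 = ln(5.37408) / 0.0374 = 1.68159 / 0.0374

t ≈ 45.0 months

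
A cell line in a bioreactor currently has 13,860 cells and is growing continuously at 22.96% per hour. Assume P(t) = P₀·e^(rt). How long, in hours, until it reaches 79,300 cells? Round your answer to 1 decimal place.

79300 = 13860 · e^(0.2296·t)
t = ln(79300/13860) / 0.2296 = ln(5.7215) / 0.2296 = 1.74423 / 0.2296

t ≈ 7.6 hours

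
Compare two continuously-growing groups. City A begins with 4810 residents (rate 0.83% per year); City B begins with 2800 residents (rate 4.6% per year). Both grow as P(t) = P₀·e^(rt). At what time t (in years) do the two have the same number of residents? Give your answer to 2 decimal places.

t ≈ 14.35 years

4810·e^(0.0083t) = 2800·e^(0.046t)
4810/2800 = e^((0.046 − 0.0083)t) → ln(1.71786) = 0.0377·t
t = 0.54108 / 0.0377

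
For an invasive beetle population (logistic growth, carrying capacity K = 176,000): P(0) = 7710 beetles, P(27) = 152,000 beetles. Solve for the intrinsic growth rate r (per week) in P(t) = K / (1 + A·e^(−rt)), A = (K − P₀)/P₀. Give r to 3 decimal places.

r ≈ 0.183 per week

A = (176000 − 7710)/7710 = 21.8275
152000 = 176000/(1 + 21.8275·e^(−r·27)) → e^(−27r) = (1.15789 − 1)/21.8275 = 0.007234
r = −ln(0.007234)/27 = 4.929/27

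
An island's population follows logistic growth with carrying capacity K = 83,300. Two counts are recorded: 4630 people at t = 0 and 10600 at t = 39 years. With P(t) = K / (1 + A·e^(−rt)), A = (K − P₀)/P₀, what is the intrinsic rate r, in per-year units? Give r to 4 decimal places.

r ≈ 0.0233 per year

A = (83300 − 4630)/4630 = 16.99136
10600 = 83300/(1 + 16.99136·e^(−r·39)) → e^(−39r) = (7.85849 − 1)/16.99136 = 0.403646
r = −ln(0.403646)/39 = 0.90722/39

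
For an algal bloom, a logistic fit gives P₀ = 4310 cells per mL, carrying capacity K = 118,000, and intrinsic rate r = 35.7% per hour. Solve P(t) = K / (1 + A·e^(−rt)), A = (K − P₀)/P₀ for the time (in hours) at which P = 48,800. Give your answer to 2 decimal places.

t ≈ 8.19 hours

A = (118000 − 4310)/4310 = 26.37819
48800 = 118000/(1 + 26.37819·e^(−0.357t)) → 1 + 26.37819·e^(−0.357t) = 2.41803
e^(−0.357t) = 0.053758 → t = ln(18.60196)/0.357 = 2.92327/0.357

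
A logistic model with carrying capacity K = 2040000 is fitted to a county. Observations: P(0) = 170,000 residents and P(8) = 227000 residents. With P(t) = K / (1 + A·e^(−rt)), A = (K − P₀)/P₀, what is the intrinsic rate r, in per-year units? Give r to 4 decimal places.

A = (2040000 − 170000)/170000 = 11
227000 = 2040000/(1 + 11·e^(−r·8)) → e^(−8r) = (8.98678 − 1)/11 = 0.726071
r = −ln(0.726071)/8 = 0.32011/8

r ≈ 0.0400 per year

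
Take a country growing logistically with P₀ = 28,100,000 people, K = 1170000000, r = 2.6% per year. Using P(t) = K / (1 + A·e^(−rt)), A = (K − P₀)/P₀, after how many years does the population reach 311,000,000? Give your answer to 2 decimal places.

A = (1170000000 − 28100000)/28100000 = 40.63701
311000000 = 1170000000/(1 + 40.63701·e^(−0.026t)) → 1 + 40.63701·e^(−0.026t) = 3.76206
e^(−0.026t) = 0.067969 → t = ln(14.71258)/0.026 = 2.6887/0.026

t ≈ 103.41 years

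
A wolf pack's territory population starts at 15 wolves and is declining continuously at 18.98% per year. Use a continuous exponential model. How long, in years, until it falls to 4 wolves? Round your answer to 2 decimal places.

t ≈ 6.96 years

4 = 15 · e^(-0.1898·t)
t = ln(4/15) / -0.1898 = ln(0.26667) / -0.1898 = -1.32176 / -0.1898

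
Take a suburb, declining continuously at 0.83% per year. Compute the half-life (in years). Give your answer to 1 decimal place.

half-life = ln(2) / |r| = 0.69315 / 0.0083

half-life ≈ 83.5 years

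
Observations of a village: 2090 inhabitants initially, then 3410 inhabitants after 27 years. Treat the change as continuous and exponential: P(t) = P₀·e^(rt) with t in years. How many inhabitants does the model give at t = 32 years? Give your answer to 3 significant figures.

r = ln(3410/2090) / 27 ≈ 0.018131 per year
P(32) = 2090 · e^(0.018131·32) = 2090 · 1.78641 ≈ 3733.59

≈ 3,730 inhabitants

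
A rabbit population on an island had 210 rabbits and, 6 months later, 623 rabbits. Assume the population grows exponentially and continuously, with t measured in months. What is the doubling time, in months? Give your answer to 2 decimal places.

r = ln(623/210) / 6 = ln(2.96667) / 6 ≈ 0.18124 per month
doubling time = ln 2 / |r| = 0.69315 / 0.18124

doubling time ≈ 3.82 months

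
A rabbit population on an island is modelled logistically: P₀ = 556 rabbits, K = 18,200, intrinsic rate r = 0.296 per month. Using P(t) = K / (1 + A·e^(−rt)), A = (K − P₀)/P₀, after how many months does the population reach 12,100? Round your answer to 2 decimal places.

t ≈ 13.99 months

A = (18200 − 556)/556 = 31.73381
12100 = 18200/(1 + 31.73381·e^(−0.296t)) → 1 + 31.73381·e^(−0.296t) = 1.50413
e^(−0.296t) = 0.015886 → t = ln(62.9474)/0.296 = 4.1423/0.296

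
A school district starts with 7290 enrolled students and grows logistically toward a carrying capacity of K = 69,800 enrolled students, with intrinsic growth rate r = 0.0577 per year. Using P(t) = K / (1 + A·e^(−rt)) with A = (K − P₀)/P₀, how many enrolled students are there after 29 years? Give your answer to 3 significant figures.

A = (69800 − 7290)/7290 = 8.57476
P(29) = 69800 / (1 + 8.57476·e^(−0.0577·29)) = 69800 / (1 + 8.57476·0.187627)
= 69800 / 2.60886 ≈ 26755.03

≈ 26,800 enrolled students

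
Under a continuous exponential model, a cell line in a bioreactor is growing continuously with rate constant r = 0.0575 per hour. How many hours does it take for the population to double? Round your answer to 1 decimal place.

doubling time = ln(2) / |r| = 0.69315 / 0.0575

doubling time ≈ 12.1 hours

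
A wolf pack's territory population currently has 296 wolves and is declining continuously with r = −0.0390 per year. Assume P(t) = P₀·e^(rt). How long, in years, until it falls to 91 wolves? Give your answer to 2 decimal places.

91 = 296 · e^(-0.039·t)
t = ln(91/296) / -0.039 = ln(0.30743) / -0.039 = -1.1795 / -0.039

t ≈ 30.24 years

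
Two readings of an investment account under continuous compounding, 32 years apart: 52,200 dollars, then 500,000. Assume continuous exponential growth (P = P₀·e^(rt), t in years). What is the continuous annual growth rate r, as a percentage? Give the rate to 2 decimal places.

500000 = 52200 · e^(r·32)
e^(32r) = 500000/52200 = 9.57854
r = ln(9.57854) / 32 = 2.25953 / 32

r ≈ 7.06% per year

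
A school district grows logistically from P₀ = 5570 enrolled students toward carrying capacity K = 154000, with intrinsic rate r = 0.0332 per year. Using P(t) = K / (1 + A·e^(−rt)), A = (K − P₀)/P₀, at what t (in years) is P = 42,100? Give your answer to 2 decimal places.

t ≈ 69.43 years

A = (154000 − 5570)/5570 = 26.64811
42100 = 154000/(1 + 26.64811·e^(−0.0332t)) → 1 + 26.64811·e^(−0.0332t) = 3.65796
e^(−0.0332t) = 0.099743 → t = ln(10.02579)/0.0332 = 2.30516/0.0332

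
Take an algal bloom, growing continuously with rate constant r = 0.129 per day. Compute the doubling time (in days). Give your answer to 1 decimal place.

doubling time ≈ 5.4 days

doubling time = ln(2) / |r| = 0.69315 / 0.129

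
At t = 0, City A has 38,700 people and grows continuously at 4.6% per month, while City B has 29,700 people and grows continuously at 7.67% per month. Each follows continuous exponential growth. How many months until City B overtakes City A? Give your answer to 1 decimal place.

38700·e^(0.046t) = 29700·e^(0.0767t)
38700/29700 = e^((0.0767 − 0.046)t) → ln(1.30303) = 0.0307·t
t = 0.26469 / 0.0307

t ≈ 8.6 months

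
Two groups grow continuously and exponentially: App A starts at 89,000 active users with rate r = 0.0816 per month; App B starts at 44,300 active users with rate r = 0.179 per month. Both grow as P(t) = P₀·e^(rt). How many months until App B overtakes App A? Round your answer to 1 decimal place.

t ≈ 7.2 months

89000·e^(0.0816t) = 44300·e^(0.179t)
89000/44300 = e^((0.179 − 0.0816)t) → ln(2.00903) = 0.0974·t
t = 0.69765 / 0.0974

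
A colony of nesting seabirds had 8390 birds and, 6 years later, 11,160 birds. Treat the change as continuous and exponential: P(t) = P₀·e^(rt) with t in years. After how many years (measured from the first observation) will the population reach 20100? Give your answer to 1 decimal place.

t ≈ 18.4 years

r = ln(11160/8390) / 6 ≈ 0.047549 per year
t = ln(20100/8390) / r = 0.87368 / 0.047549 ≈ 18.374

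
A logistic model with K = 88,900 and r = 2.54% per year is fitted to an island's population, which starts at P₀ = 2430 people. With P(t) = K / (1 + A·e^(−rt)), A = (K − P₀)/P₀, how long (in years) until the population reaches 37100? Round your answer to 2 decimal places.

A = (88900 − 2430)/2430 = 35.58436
37100 = 88900/(1 + 35.58436·e^(−0.0254t)) → 1 + 35.58436·e^(−0.0254t) = 2.39623
e^(−0.0254t) = 0.039237 → t = ln(25.4861)/0.0254 = 3.23813/0.0254

t ≈ 127.49 years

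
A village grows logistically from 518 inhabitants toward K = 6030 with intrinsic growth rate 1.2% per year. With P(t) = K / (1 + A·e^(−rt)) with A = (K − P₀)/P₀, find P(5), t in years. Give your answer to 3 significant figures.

A = (6030 − 518)/518 = 10.64093
P(5) = 6030 / (1 + 10.64093·e^(−0.012·5)) = 6030 / (1 + 10.64093·0.941765)
= 6030 / 11.02125 ≈ 547.13

≈ 547 inhabitants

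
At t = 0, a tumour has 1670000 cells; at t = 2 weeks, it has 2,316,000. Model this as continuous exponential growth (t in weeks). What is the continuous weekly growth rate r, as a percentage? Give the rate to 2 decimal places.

r ≈ 16.35% per week

2316000 = 1670000 · e^(r·2)
e^(2r) = 2316000/1670000 = 1.38683
r = ln(1.38683) / 2 = 0.32702 / 2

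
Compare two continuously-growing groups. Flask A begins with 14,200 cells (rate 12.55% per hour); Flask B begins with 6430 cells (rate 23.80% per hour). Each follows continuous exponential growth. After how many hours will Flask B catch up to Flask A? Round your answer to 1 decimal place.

t ≈ 7.0 hours

14200·e^(0.1255t) = 6430·e^(0.238t)
14200/6430 = e^((0.238 − 0.1255)t) → ln(2.2084) = 0.1125·t
t = 0.79227 / 0.1125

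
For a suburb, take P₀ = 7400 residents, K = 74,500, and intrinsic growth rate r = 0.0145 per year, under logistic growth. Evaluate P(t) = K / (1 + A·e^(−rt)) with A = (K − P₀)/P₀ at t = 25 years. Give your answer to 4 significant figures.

A = (74500 − 7400)/7400 = 9.06757
P(25) = 74500 / (1 + 9.06757·e^(−0.0145·25)) = 74500 / (1 + 9.06757·0.695934)
= 74500 / 7.31043 ≈ 10190.92

≈ 10,190 residents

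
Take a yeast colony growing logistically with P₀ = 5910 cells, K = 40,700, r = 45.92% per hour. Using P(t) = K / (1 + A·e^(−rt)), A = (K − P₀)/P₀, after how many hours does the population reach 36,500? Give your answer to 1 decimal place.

A = (40700 − 5910)/5910 = 5.88663
36500 = 40700/(1 + 5.88663·e^(−0.4592t)) → 1 + 5.88663·e^(−0.4592t) = 1.11507
e^(−0.4592t) = 0.019547 → t = ln(51.15764)/0.4592 = 3.93491/0.4592

t ≈ 8.6 hours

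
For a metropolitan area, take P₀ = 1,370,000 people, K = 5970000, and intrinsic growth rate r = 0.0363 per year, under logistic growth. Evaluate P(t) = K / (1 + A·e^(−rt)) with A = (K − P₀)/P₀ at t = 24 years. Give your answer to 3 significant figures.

A = (5970000 − 1370000)/1370000 = 3.35766
P(24) = 5970000 / (1 + 3.35766·e^(−0.0363·24)) = 5970000 / (1 + 3.35766·0.418449)
= 5970000 / 2.40501 ≈ 2482316.5

≈ 2,480,000 people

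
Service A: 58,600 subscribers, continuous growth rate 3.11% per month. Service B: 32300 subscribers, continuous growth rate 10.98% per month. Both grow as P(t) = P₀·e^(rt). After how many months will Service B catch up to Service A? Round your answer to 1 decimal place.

t ≈ 7.6 months

58600·e^(0.0311t) = 32300·e^(0.1098t)
58600/32300 = e^((0.1098 − 0.0311)t) → ln(1.81424) = 0.0787·t
t = 0.59567 / 0.0787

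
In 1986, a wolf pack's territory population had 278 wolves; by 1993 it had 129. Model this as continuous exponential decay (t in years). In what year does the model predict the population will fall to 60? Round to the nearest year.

r = ln(129/278) / 7 = -0.76781/7 ≈ -0.109687 per year
t = ln(60/278) / r = -1.53328/-0.109687 ≈ 13.98 years after 1986

year 2000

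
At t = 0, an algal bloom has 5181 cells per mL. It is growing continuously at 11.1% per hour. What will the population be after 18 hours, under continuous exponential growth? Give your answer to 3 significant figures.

P(18) = 5181 · e^(0.111·18) = 5181 · e^(1.998)
= 5181 · 7.37429 ≈ 38206.21

≈ 38,200 cells per mL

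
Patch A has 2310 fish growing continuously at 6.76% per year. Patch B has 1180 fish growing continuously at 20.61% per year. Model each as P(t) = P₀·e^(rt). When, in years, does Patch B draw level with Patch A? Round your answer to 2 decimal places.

t ≈ 4.85 years

2310·e^(0.0676t) = 1180·e^(0.2061t)
2310/1180 = e^((0.2061 − 0.0676)t) → ln(1.95763) = 0.1385·t
t = 0.67173 / 0.1385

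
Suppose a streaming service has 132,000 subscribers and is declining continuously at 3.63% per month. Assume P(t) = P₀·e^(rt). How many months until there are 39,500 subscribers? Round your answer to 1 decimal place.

t ≈ 33.2 months

39500 = 132000 · e^(-0.0363·t)
t = ln(39500/132000) / -0.0363 = ln(0.29924) / -0.0363 = -1.2065 / -0.0363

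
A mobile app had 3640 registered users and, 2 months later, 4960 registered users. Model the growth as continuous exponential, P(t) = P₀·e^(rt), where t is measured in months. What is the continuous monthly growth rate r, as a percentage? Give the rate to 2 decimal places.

4960 = 3640 · e^(r·2)
e^(2r) = 4960/3640 = 1.36264
r = ln(1.36264) / 2 = 0.30942 / 2

r ≈ 15.47% per month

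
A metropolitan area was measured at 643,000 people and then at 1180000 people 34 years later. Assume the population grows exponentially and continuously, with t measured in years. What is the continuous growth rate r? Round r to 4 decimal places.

1180000 = 643000 · e^(r·34)
e^(34r) = 1180000/643000 = 1.83515
r = ln(1.83515) / 34 = 0.60712 / 34

r ≈ 0.0179 per year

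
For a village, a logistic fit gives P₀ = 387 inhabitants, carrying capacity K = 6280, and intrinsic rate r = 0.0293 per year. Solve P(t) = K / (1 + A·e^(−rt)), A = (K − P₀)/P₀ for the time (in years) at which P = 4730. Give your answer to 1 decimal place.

t ≈ 131.0 years

A = (6280 − 387)/387 = 15.22739
4730 = 6280/(1 + 15.22739·e^(−0.0293t)) → 1 + 15.22739·e^(−0.0293t) = 1.3277
e^(−0.0293t) = 0.02152 → t = ln(46.4681)/0.0293 = 3.83877/0.0293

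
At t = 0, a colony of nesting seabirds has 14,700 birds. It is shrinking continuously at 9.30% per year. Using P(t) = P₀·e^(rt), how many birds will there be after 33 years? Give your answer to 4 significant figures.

P(33) = 14700 · e^(-0.093·33) = 14700 · e^(-3.069)
= 14700 · 0.04647 ≈ 683.07

≈ 683.1 birds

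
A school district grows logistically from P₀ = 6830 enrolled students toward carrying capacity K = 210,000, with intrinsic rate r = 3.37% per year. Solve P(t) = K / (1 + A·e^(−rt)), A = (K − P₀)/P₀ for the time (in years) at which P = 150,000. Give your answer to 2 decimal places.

A = (210000 − 6830)/6830 = 29.74671
150000 = 210000/(1 + 29.74671·e^(−0.0337t)) → 1 + 29.74671·e^(−0.0337t) = 1.4
e^(−0.0337t) = 0.013447 → t = ln(74.36676)/0.0337 = 4.30901/0.0337

t ≈ 127.86 years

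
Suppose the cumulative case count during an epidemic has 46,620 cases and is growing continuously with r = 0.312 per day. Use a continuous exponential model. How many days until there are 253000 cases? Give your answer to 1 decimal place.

253000 = 46620 · e^(0.312·t)
t = ln(253000/46620) / 0.312 = ln(5.42686) / 0.312 = 1.69136 / 0.312

t ≈ 5.4 days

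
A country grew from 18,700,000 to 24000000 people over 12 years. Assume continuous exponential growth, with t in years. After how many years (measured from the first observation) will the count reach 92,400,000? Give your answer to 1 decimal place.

r = ln(24000000/18700000) / 12 ≈ 0.020794 per year
t = ln(92400000/18700000) / r = 1.5976 / 0.020794 ≈ 76.829

t ≈ 76.8 years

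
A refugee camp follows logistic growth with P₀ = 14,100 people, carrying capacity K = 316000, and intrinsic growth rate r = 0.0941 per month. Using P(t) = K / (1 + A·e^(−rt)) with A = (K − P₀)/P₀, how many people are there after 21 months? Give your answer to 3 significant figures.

≈ 79,600 people

A = (316000 − 14100)/14100 = 21.41135
P(21) = 316000 / (1 + 21.41135·e^(−0.0941·21)) = 316000 / (1 + 21.41135·0.138609)
= 316000 / 3.9678 ≈ 79641.1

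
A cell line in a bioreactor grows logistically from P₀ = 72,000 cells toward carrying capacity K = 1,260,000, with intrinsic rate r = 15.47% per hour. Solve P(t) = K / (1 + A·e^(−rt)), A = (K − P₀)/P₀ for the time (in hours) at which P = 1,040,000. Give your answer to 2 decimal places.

A = (1260000 − 72000)/72000 = 16.5
1040000 = 1260000/(1 + 16.5·e^(−0.1547t)) → 1 + 16.5·e^(−0.1547t) = 1.21154
e^(−0.1547t) = 0.012821 → t = ln(78)/0.1547 = 4.35671/0.1547

t ≈ 28.16 hours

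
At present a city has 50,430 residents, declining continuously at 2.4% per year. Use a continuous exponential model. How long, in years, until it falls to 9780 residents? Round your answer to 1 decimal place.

t ≈ 68.3 years

9780 = 50430 · e^(-0.024·t)
t = ln(9780/50430) / -0.024 = ln(0.19393) / -0.024 = -1.64025 / -0.024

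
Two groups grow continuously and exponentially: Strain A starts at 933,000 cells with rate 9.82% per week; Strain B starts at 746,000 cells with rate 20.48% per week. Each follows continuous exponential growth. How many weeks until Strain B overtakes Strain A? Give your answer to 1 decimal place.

933000·e^(0.0982t) = 746000·e^(0.2048t)
933000/746000 = e^((0.2048 − 0.0982)t) → ln(1.25067) = 0.1066·t
t = 0.22368 / 0.1066

t ≈ 2.1 weeks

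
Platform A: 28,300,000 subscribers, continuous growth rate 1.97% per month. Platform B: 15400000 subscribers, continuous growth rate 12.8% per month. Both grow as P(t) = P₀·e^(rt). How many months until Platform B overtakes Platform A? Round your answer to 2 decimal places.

28300000·e^(0.0197t) = 15400000·e^(0.128t)
28300000/15400000 = e^((0.128 − 0.0197)t) → ln(1.83766) = 0.1083·t
t = 0.60849 / 0.1083

t ≈ 5.62 months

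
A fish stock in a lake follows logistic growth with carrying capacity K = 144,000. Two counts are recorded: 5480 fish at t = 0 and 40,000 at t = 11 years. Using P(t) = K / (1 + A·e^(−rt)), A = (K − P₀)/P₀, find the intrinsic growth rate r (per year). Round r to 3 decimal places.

r ≈ 0.207 per year

A = (144000 − 5480)/5480 = 25.27737
40000 = 144000/(1 + 25.27737·e^(−r·11)) → e^(−11r) = (3.6 − 1)/25.27737 = 0.102859
r = −ln(0.102859)/11 = 2.2744/11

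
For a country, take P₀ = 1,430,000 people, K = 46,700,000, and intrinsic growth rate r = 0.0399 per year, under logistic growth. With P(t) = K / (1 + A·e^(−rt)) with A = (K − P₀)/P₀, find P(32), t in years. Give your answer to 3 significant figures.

A = (46700000 − 1430000)/1430000 = 31.65734
P(32) = 46700000 / (1 + 31.65734·e^(−0.0399·32)) = 46700000 / (1 + 31.65734·0.278928)
= 46700000 / 9.83013 ≈ 4750698.52

≈ 4,750,000 people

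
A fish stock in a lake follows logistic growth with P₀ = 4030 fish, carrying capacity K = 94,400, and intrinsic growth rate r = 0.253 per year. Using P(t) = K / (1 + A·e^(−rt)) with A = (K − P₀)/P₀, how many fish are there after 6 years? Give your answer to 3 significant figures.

A = (94400 − 4030)/4030 = 22.42432
P(6) = 94400 / (1 + 22.42432·e^(−0.253·6)) = 94400 / (1 + 22.42432·0.21915)
= 94400 / 5.91428 ≈ 15961.36

≈ 16,000 fish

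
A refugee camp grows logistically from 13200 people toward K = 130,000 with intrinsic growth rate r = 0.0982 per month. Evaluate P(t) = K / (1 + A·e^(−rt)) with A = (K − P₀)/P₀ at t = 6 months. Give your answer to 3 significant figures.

A = (130000 − 13200)/13200 = 8.84848
P(6) = 130000 / (1 + 8.84848·e^(−0.0982·6)) = 130000 / (1 + 8.84848·0.554771)
= 130000 / 5.90888 ≈ 22000.78

≈ 22,000 people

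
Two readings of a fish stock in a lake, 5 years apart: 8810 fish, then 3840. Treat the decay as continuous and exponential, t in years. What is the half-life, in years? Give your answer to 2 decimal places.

r = ln(3840/8810) / 5 = ln(0.43587) / 5 ≈ -0.166083 per year
half-life = ln 2 / |r| = 0.69315 / 0.166083

half-life ≈ 4.17 years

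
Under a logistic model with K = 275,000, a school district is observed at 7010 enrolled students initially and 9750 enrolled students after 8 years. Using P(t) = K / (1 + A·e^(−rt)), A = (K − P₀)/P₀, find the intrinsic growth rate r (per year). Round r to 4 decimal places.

A = (275000 − 7010)/7010 = 38.22967
9750 = 275000/(1 + 38.22967·e^(−r·8)) → e^(−8r) = (28.20513 − 1)/38.22967 = 0.711623
r = −ln(0.711623)/8 = 0.34021/8

r ≈ 0.0425 per year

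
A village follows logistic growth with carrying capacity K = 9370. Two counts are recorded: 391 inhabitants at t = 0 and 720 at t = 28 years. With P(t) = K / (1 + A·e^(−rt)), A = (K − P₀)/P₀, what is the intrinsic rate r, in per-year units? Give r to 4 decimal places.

A = (9370 − 391)/391 = 22.96419
720 = 9370/(1 + 22.96419·e^(−r·28)) → e^(−28r) = (13.01389 − 1)/22.96419 = 0.523157
r = −ln(0.523157)/28 = 0.64787/28

r ≈ 0.0231 per year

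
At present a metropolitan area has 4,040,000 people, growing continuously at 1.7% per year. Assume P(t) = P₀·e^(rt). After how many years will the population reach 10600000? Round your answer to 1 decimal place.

t ≈ 56.7 years

10600000 = 4040000 · e^(0.017·t)
t = ln(10600000/4040000) / 0.017 = ln(2.62376) / 0.017 = 0.96461 / 0.017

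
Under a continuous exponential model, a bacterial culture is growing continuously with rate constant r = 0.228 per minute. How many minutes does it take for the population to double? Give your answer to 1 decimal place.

doubling time ≈ 3.0 minutes

doubling time = ln(2) / |r| = 0.69315 / 0.228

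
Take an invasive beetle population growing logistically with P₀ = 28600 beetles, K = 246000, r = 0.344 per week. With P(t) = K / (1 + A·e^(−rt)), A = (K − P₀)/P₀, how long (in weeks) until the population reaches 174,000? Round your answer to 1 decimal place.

t ≈ 8.5 weeks

A = (246000 − 28600)/28600 = 7.6014
174000 = 246000/(1 + 7.6014·e^(−0.344t)) → 1 + 7.6014·e^(−0.344t) = 1.41379
e^(−0.344t) = 0.054436 → t = ln(18.37005)/0.344 = 2.91072/0.344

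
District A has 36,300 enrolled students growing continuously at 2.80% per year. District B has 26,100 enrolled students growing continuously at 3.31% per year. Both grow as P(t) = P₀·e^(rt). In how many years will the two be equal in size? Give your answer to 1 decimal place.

t ≈ 64.7 years

36300·e^(0.028t) = 26100·e^(0.0331t)
36300/26100 = e^((0.0331 − 0.028)t) → ln(1.3908) = 0.0051·t
t = 0.32988 / 0.0051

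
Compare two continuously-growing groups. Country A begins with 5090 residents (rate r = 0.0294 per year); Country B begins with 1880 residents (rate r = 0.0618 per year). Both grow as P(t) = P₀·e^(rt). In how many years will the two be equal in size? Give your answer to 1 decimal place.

t ≈ 30.7 years

5090·e^(0.0294t) = 1880·e^(0.0618t)
5090/1880 = e^((0.0618 − 0.0294)t) → ln(2.70745) = 0.0324·t
t = 0.99601 / 0.0324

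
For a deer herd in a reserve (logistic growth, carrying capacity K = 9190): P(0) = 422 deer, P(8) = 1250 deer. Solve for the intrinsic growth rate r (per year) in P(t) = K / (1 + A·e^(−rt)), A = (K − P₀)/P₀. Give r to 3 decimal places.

A = (9190 − 422)/422 = 20.77725
1250 = 9190/(1 + 20.77725·e^(−r·8)) → e^(−8r) = (7.352 − 1)/20.77725 = 0.305719
r = −ln(0.305719)/8 = 1.18509/8

r ≈ 0.148 per year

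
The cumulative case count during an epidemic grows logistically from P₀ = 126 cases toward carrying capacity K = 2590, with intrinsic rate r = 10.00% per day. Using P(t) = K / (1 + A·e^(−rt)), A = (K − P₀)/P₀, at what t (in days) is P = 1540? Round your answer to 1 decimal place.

t ≈ 33.6 days

A = (2590 − 126)/126 = 19.55556
1540 = 2590/(1 + 19.55556·e^(−0.1t)) → 1 + 19.55556·e^(−0.1t) = 1.68182
e^(−0.1t) = 0.034866 → t = ln(28.68148)/0.1 = 3.35625/0.1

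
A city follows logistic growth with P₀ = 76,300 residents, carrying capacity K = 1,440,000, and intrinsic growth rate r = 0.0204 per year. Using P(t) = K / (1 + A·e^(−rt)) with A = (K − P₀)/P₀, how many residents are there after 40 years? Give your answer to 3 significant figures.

≈ 162,000 residents

A = (1440000 − 76300)/76300 = 17.87287
P(40) = 1440000 / (1 + 17.87287·e^(−0.0204·40)) = 1440000 / (1 + 17.87287·0.442197)
= 1440000 / 8.90333 ≈ 161737.27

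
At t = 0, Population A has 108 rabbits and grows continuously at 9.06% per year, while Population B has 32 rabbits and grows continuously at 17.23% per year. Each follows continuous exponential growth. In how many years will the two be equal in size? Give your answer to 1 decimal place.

t ≈ 14.9 years

108·e^(0.0906t) = 32·e^(0.1723t)
108/32 = e^((0.1723 − 0.0906)t) → ln(3.375) = 0.0817·t
t = 1.2164 / 0.0817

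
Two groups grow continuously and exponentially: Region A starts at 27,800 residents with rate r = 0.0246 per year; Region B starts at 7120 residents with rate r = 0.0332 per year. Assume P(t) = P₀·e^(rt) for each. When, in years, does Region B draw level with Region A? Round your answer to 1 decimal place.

27800·e^(0.0246t) = 7120·e^(0.0332t)
27800/7120 = e^((0.0332 − 0.0246)t) → ln(3.90449) = 0.0086·t
t = 1.36213 / 0.0086

t ≈ 158.4 years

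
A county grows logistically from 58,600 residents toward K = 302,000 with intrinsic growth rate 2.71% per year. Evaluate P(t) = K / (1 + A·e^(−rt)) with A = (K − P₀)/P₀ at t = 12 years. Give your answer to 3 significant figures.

A = (302000 − 58600)/58600 = 4.15358
P(12) = 302000 / (1 + 4.15358·e^(−0.0271·12)) = 302000 / (1 + 4.15358·0.722383)
= 302000 / 4.00048 ≈ 75490.99

≈ 75,500 residents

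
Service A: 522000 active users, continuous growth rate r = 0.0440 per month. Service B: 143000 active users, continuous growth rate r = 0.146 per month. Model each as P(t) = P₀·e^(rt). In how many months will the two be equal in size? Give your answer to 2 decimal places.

522000·e^(0.044t) = 143000·e^(0.146t)
522000/143000 = e^((0.146 − 0.044)t) → ln(3.65035) = 0.102·t
t = 1.29482 / 0.102

t ≈ 12.69 months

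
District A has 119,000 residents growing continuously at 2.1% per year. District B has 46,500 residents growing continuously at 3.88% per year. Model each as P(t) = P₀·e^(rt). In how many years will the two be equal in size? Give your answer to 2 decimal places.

t ≈ 52.79 years

119000·e^(0.021t) = 46500·e^(0.0388t)
119000/46500 = e^((0.0388 − 0.021)t) → ln(2.55914) = 0.0178·t
t = 0.93967 / 0.0178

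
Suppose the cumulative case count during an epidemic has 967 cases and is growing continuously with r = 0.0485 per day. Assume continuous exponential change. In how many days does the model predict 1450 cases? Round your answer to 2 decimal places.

t ≈ 8.35 days

1450 = 967 · e^(0.0485·t)
t = ln(1450/967) / 0.0485 = ln(1.49948) / 0.0485 = 0.40512 / 0.0485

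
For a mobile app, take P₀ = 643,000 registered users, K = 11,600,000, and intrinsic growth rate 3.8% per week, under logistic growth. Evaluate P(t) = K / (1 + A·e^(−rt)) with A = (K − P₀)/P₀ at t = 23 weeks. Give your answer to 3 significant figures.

≈ 1,430,000 registered users

A = (11600000 − 643000)/643000 = 17.04044
P(23) = 11600000 / (1 + 17.04044·e^(−0.038·23)) = 11600000 / (1 + 17.04044·0.417279)
= 11600000 / 8.11062 ≈ 1430224.04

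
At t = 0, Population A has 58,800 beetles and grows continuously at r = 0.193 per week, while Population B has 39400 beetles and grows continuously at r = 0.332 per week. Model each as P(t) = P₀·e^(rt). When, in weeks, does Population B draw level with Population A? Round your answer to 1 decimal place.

t ≈ 2.9 weeks

58800·e^(0.193t) = 39400·e^(0.332t)
58800/39400 = e^((0.332 − 0.193)t) → ln(1.49239) = 0.139·t
t = 0.40038 / 0.139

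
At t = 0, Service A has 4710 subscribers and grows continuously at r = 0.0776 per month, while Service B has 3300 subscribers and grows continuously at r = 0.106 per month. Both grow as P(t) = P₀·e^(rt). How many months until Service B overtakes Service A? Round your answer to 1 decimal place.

4710·e^(0.0776t) = 3300·e^(0.106t)
4710/3300 = e^((0.106 − 0.0776)t) → ln(1.42727) = 0.0284·t
t = 0.35577 / 0.0284

t ≈ 12.5 months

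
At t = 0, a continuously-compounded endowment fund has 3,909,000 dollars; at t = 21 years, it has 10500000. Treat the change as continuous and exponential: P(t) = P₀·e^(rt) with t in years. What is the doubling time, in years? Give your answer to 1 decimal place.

doubling time ≈ 14.7 years

r = ln(10500000/3909000) / 21 = ln(2.68611) / 21 ≈ 0.047052 per year
doubling time = ln 2 / |r| = 0.69315 / 0.047052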